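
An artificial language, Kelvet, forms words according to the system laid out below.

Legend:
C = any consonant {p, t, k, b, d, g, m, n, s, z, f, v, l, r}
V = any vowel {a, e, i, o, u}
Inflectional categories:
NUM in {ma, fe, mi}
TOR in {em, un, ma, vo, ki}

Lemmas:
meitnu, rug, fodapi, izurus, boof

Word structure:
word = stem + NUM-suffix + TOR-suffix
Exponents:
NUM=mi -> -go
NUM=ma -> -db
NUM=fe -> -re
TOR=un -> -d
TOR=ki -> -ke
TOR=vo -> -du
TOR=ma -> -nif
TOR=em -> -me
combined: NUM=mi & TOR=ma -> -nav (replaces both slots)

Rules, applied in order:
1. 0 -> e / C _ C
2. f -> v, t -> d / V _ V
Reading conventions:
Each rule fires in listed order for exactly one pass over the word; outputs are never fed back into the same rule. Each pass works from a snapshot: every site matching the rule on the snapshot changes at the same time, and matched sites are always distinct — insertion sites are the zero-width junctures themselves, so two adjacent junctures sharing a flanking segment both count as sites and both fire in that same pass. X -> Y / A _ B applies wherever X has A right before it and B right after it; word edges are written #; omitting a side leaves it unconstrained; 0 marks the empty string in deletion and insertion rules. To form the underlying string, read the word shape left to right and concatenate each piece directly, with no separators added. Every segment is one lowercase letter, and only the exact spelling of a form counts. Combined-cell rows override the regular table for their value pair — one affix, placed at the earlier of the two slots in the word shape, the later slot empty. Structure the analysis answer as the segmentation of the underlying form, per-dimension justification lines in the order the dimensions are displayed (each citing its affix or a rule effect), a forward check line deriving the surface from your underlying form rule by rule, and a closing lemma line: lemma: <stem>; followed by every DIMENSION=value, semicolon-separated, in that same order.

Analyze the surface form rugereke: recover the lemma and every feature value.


underlying: rug-re-ke
NUM=fe - signalled by the affix -re
TOR=ki - signalled by the affix -ke
check: rugreke -> rugereke -> rugereke
lemma: rug; NUM=fe; TOR=ki


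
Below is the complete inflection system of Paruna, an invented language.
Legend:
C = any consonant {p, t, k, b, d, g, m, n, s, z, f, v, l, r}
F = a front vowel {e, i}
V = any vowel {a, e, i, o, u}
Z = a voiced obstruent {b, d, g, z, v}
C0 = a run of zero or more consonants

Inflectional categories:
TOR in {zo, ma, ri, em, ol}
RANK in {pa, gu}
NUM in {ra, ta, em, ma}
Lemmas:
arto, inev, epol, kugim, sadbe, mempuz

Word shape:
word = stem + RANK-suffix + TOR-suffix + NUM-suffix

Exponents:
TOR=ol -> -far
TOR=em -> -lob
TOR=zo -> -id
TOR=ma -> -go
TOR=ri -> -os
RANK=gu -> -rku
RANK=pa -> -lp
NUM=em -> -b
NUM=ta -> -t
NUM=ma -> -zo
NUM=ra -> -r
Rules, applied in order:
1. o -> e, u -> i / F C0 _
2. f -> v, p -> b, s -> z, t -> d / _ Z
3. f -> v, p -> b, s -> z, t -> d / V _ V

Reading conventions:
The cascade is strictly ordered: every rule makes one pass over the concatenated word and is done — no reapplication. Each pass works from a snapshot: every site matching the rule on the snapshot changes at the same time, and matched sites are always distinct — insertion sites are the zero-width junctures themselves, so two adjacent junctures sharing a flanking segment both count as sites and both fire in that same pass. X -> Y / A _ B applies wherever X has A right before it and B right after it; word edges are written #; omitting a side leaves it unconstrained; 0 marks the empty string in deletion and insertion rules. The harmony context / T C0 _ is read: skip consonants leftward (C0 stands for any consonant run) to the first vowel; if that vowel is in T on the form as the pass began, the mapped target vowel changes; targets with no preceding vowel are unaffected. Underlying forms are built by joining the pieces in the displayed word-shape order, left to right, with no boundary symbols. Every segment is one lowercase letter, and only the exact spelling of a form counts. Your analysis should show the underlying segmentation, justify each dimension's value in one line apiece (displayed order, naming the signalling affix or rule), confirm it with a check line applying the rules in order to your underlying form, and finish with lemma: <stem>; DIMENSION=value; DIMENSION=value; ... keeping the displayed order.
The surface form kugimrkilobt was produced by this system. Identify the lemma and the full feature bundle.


underlying: kugim-rku-lob-t
TOR=em - signalled by the affix -lob
RANK=gu - signalled by the affix -rku
NUM=ta - signalled by the affix -t
check: kugimrkulobt -> kugimrkilobt -> kugimrkilobt -> kugimrkilobt
lemma: kugim; TOR=em; RANK=gu; NUM=ta


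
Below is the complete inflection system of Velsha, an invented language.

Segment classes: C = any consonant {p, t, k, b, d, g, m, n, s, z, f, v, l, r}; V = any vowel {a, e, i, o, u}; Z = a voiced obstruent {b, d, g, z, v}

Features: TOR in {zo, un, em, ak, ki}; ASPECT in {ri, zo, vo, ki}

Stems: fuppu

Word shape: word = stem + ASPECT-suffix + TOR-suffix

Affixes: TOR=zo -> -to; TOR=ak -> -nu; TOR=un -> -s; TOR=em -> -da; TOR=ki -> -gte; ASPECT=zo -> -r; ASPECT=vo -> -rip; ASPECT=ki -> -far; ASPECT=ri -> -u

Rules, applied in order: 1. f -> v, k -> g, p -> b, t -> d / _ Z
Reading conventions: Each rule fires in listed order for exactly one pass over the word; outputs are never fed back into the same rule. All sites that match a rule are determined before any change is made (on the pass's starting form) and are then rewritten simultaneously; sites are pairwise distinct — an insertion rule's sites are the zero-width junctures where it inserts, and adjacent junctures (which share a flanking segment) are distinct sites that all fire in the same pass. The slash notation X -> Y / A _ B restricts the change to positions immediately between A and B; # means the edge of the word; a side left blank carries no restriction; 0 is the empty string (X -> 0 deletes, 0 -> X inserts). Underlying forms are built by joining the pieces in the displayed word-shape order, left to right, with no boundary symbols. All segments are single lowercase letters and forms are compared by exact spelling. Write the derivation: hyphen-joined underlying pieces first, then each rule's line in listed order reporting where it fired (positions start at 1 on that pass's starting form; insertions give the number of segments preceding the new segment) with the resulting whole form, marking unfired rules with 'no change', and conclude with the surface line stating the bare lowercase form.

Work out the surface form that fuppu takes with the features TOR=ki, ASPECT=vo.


underlying: fuppu-rip-gte
1. f -> v, k -> g, p -> b, t -> d / _ Z: fires at position(s) 8: fuppuribgte
surface: fuppuribgte


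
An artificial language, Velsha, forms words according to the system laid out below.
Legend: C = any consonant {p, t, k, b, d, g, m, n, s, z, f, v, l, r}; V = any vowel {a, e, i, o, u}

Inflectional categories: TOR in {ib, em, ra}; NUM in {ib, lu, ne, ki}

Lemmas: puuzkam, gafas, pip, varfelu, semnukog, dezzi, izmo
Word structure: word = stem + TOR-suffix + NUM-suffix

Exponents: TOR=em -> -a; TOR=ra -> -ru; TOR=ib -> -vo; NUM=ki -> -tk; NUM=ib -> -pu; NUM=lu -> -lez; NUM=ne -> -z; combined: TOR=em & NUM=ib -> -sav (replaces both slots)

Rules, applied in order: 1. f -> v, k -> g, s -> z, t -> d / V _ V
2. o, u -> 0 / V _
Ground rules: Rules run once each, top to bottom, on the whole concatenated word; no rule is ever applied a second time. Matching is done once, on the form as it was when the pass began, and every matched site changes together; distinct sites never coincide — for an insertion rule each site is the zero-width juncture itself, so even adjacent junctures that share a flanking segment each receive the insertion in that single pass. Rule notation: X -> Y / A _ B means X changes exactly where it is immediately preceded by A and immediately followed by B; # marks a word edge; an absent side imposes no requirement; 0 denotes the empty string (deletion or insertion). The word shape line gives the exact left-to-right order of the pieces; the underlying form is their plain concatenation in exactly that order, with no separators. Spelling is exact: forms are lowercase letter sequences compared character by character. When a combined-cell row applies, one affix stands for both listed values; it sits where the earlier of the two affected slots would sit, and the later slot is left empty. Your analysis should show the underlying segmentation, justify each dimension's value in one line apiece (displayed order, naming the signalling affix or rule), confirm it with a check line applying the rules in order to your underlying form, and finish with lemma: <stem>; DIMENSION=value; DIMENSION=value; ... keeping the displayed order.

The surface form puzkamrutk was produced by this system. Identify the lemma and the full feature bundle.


underlying: puuzkam-ru-tk
TOR=ra - signalled by the affix -ru
NUM=ki - signalled by the affix -tk
check: puuzkamrutk -> puuzkamrutk -> puzkamrutk
lemma: puuzkam; TOR=ra; NUM=ki


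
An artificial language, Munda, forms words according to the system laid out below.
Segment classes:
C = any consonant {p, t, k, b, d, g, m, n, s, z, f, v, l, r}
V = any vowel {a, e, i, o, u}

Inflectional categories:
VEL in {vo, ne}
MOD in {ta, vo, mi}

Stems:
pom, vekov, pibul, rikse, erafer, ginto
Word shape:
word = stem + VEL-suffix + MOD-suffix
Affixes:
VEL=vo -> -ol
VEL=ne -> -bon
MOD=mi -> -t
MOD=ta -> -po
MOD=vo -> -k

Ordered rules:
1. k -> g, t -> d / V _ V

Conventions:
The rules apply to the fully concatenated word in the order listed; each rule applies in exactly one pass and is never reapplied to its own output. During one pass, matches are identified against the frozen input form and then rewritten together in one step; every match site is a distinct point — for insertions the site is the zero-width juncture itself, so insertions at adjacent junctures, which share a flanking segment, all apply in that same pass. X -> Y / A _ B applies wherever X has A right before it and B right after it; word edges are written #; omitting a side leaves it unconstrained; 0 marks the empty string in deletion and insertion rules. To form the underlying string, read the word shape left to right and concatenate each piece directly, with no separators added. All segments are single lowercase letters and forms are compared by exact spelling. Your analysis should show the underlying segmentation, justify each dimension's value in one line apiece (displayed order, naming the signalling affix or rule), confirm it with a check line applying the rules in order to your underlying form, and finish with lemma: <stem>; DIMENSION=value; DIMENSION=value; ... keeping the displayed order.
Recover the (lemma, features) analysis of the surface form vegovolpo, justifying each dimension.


underlying: vekov-ol-po
VEL=vo - signalled by the affix -ol
MOD=ta - signalled by the affix -po
check: vekovolpo -> vegovolpo
lemma: vekov; VEL=vo; MOD=ta


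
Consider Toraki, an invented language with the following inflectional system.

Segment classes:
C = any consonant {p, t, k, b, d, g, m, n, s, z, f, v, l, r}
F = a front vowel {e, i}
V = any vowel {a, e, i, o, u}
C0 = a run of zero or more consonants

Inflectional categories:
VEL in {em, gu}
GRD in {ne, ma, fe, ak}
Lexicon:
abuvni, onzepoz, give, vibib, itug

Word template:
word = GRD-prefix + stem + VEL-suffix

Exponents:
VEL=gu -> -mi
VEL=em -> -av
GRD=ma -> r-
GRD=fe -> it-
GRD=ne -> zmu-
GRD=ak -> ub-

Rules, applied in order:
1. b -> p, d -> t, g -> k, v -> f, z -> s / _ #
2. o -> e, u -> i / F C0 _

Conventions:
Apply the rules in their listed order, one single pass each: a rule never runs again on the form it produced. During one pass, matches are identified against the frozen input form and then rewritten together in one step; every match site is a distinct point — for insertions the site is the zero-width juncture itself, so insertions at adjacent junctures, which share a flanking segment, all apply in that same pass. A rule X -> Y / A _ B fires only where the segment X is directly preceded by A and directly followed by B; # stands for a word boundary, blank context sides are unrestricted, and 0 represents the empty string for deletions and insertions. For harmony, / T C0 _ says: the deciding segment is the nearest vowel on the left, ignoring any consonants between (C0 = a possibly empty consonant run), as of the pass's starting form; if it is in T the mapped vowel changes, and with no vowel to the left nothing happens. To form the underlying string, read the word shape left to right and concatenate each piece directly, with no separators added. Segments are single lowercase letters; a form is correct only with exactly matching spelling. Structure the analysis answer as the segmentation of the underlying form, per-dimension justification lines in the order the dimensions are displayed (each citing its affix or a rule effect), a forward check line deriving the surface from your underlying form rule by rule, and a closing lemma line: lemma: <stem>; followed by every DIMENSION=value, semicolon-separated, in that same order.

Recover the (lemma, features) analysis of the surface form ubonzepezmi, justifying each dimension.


underlying: ub-onzepoz-mi
VEL=gu - signalled by the affix -mi
GRD=ak - signalled by the affix ub-
check: ubonzepozmi -> ubonzepozmi -> ubonzepezmi
lemma: onzepoz; VEL=gu; GRD=ak


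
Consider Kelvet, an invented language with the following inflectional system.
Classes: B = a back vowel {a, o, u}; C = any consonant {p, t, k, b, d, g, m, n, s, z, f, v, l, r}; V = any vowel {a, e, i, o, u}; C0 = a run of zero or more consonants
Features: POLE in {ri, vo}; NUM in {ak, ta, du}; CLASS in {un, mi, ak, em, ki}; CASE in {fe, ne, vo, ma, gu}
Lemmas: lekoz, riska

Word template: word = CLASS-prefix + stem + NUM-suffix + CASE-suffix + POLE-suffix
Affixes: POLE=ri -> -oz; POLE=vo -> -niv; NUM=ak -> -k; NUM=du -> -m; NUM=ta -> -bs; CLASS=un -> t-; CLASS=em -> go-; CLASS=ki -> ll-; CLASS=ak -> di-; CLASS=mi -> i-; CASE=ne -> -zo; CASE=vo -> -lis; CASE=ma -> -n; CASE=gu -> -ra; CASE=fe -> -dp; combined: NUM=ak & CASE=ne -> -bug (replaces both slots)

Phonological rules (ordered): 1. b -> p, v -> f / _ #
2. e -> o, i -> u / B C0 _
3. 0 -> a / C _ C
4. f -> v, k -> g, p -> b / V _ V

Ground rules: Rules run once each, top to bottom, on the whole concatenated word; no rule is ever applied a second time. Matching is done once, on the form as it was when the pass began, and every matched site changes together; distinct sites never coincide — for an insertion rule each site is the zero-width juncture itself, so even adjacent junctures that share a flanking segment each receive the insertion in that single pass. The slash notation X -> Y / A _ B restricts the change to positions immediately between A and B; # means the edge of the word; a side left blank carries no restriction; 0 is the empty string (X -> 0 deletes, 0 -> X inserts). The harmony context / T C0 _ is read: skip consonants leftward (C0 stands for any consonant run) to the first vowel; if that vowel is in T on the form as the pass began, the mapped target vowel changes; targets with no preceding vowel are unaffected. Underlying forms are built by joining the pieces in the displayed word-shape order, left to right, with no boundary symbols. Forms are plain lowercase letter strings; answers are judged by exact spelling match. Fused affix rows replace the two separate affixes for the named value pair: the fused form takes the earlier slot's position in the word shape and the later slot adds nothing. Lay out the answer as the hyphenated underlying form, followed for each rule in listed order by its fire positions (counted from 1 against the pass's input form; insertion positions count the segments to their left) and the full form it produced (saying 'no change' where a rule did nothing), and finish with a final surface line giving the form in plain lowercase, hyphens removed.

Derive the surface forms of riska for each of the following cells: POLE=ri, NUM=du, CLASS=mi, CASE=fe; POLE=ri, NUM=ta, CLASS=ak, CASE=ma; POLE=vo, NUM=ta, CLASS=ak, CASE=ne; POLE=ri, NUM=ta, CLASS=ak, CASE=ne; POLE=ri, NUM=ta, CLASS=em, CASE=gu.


cell POLE=ri, NUM=du, CLASS=mi, CASE=fe:
underlying: i-riska-m-dp-oz
1. b -> p, v -> f / _ #: no change
2. e -> o, i -> u / B C0 _: no change
3. 0 -> a / C _ C: inserts after position(s) 4, 7, 8: irisakamadapoz
4. f -> v, k -> g, p -> b / V _ V: fires at position(s) 6, 12: irisagamadaboz
surface: irisagamadaboz

cell POLE=ri, NUM=ta, CLASS=ak, CASE=ma:
underlying: di-riska-bs-n-oz
1. b -> p, v -> f / _ #: no change
2. e -> o, i -> u / B C0 _: no change
3. 0 -> a / C _ C: inserts after position(s) 5, 8, 9: dirisakabasanoz
4. f -> v, k -> g, p -> b / V _ V: fires at position(s) 7: dirisagabasanoz
surface: dirisagabasanoz

cell POLE=vo, NUM=ta, CLASS=ak, CASE=ne:
underlying: di-riska-bs-zo-niv
1. b -> p, v -> f / _ #: fires at position(s) 14: diriskabszonif
2. e -> o, i -> u / B C0 _: fires at position(s) 13: diriskabszonuf
3. 0 -> a / C _ C: inserts after position(s) 5, 8, 9: dirisakabasazonuf
4. f -> v, k -> g, p -> b / V _ V: fires at position(s) 7: dirisagabasazonuf
surface: dirisagabasazonuf

cell POLE=ri, NUM=ta, CLASS=ak, CASE=ne:
underlying: di-riska-bs-zo-oz
1. b -> p, v -> f / _ #: no change
2. e -> o, i -> u / B C0 _: no change
3. 0 -> a / C _ C: inserts after position(s) 5, 8, 9: dirisakabasazooz
4. f -> v, k -> g, p -> b / V _ V: fires at position(s) 7: dirisagabasazooz
surface: dirisagabasazooz

cell POLE=ri, NUM=ta, CLASS=em, CASE=gu:
underlying: go-riska-bs-ra-oz
1. b -> p, v -> f / _ #: no change
2. e -> o, i -> u / B C0 _: fires at position(s) 4: goruskabsraoz
3. 0 -> a / C _ C: inserts after position(s) 5, 8, 9: gorusakabasaraoz
4. f -> v, k -> g, p -> b / V _ V: fires at position(s) 7: gorusagabasaraoz
surface: gorusagabasaraoz


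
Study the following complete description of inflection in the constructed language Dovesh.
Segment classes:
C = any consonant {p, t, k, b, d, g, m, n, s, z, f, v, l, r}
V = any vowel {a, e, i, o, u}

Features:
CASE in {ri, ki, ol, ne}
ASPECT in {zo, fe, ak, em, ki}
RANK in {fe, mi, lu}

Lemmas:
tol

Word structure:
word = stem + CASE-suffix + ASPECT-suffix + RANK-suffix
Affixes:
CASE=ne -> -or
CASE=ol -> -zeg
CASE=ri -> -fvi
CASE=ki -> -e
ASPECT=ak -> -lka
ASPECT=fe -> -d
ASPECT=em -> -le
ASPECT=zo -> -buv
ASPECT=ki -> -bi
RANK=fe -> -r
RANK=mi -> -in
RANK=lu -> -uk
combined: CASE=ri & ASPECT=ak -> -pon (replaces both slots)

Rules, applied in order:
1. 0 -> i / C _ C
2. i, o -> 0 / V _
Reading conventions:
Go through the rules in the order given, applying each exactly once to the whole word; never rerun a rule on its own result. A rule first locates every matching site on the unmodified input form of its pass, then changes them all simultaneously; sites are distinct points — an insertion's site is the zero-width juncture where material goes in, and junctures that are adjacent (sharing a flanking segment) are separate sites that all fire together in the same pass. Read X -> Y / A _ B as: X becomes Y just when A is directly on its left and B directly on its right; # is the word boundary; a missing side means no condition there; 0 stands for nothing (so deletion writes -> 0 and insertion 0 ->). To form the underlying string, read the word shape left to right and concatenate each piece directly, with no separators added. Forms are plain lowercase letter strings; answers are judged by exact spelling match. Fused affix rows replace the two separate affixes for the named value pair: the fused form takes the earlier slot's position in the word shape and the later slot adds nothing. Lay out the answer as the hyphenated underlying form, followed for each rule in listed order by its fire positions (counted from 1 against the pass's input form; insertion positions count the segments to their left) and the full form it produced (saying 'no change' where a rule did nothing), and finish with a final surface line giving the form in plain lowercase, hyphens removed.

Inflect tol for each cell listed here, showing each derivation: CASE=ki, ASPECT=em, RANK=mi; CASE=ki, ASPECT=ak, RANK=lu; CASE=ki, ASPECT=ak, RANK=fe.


cell CASE=ki, ASPECT=em, RANK=mi:
underlying: tol-e-le-in
1. 0 -> i / C _ C: no change
2. i, o -> 0 / V _: fires at position(s) 7: tolelen
surface: tolelen

cell CASE=ki, ASPECT=ak, RANK=lu:
underlying: tol-e-lka-uk
1. 0 -> i / C _ C: inserts after position(s) 5: tolelikauk
2. i, o -> 0 / V _: no change
surface: tolelikauk

cell CASE=ki, ASPECT=ak, RANK=fe:
underlying: tol-e-lka-r
1. 0 -> i / C _ C: inserts after position(s) 5: tolelikar
2. i, o -> 0 / V _: no change
surface: tolelikar


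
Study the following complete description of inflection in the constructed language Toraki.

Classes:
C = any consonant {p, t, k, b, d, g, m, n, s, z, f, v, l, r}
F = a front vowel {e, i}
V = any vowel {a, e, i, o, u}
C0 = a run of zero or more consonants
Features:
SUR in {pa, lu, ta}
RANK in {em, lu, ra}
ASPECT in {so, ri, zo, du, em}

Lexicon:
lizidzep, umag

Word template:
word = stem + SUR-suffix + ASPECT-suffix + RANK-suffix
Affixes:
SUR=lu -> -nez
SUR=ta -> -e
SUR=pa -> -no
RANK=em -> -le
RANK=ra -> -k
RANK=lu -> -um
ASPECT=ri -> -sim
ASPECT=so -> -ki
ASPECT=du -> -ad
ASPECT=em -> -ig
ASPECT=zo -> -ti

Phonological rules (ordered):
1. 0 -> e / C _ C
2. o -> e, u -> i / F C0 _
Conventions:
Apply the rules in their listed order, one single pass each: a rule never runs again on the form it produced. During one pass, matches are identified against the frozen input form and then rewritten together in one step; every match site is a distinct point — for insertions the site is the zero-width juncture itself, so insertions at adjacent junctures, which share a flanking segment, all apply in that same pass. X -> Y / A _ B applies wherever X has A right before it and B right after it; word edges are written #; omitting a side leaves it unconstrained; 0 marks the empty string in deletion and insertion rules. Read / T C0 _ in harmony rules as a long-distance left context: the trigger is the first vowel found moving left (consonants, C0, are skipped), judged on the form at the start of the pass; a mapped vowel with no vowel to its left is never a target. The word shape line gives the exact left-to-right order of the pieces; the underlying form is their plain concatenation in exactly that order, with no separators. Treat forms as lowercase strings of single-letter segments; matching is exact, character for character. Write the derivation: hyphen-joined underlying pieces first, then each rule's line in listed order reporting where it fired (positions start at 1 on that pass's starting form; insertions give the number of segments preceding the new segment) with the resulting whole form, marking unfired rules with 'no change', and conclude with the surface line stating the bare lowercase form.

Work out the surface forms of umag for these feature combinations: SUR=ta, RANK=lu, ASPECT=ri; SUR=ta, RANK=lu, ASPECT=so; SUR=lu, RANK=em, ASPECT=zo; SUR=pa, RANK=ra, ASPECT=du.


cell SUR=ta, RANK=lu, ASPECT=ri:
underlying: umag-e-sim-um
1. 0 -> e / C _ C: no change
2. o -> e, u -> i / F C0 _: fires at position(s) 9: umagesimim
surface: umagesimim

cell SUR=ta, RANK=lu, ASPECT=so:
underlying: umag-e-ki-um
1. 0 -> e / C _ C: no change
2. o -> e, u -> i / F C0 _: fires at position(s) 8: umagekiim
surface: umagekiim

cell SUR=lu, RANK=em, ASPECT=zo:
underlying: umag-nez-ti-le
1. 0 -> e / C _ C: inserts after position(s) 4, 7: umagenezetile
2. o -> e, u -> i / F C0 _: no change
surface: umagenezetile

cell SUR=pa, RANK=ra, ASPECT=du:
underlying: umag-no-ad-k
1. 0 -> e / C _ C: inserts after position(s) 4, 8: umagenoadek
2. o -> e, u -> i / F C0 _: fires at position(s) 7: umageneadek
surface: umageneadek


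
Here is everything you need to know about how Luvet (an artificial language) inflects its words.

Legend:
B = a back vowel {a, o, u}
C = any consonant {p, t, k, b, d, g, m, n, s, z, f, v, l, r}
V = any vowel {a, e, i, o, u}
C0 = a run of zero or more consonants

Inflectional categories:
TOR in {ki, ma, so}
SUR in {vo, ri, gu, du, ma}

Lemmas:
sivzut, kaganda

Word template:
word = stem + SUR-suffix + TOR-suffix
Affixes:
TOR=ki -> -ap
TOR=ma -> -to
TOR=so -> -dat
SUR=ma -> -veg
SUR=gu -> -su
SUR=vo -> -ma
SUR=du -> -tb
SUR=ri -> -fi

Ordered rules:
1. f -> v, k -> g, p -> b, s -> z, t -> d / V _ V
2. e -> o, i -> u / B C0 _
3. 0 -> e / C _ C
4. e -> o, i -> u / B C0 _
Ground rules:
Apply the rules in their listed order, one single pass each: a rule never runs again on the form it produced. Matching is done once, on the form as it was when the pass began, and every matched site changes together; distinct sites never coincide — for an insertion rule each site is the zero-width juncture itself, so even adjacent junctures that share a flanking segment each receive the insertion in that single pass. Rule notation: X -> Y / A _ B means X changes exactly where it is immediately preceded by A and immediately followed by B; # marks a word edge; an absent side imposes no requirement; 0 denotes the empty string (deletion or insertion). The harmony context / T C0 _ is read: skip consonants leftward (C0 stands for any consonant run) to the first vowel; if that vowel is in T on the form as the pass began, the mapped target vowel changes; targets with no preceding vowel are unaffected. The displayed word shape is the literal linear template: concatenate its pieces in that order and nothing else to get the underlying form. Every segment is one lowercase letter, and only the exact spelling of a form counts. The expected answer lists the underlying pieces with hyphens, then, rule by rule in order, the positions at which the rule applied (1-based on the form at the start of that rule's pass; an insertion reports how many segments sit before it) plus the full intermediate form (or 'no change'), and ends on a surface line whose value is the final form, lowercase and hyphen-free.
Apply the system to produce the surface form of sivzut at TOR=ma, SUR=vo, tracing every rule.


underlying: sivzut-ma-to
1. f -> v, k -> g, p -> b, s -> z, t -> d / V _ V: fires at position(s) 9: sivzutmado
2. e -> o, i -> u / B C0 _: no change
3. 0 -> e / C _ C: inserts after position(s) 3, 6: sivezutemado
4. e -> o, i -> u / B C0 _: fires at position(s) 8: sivezutomado
surface: sivezutomado


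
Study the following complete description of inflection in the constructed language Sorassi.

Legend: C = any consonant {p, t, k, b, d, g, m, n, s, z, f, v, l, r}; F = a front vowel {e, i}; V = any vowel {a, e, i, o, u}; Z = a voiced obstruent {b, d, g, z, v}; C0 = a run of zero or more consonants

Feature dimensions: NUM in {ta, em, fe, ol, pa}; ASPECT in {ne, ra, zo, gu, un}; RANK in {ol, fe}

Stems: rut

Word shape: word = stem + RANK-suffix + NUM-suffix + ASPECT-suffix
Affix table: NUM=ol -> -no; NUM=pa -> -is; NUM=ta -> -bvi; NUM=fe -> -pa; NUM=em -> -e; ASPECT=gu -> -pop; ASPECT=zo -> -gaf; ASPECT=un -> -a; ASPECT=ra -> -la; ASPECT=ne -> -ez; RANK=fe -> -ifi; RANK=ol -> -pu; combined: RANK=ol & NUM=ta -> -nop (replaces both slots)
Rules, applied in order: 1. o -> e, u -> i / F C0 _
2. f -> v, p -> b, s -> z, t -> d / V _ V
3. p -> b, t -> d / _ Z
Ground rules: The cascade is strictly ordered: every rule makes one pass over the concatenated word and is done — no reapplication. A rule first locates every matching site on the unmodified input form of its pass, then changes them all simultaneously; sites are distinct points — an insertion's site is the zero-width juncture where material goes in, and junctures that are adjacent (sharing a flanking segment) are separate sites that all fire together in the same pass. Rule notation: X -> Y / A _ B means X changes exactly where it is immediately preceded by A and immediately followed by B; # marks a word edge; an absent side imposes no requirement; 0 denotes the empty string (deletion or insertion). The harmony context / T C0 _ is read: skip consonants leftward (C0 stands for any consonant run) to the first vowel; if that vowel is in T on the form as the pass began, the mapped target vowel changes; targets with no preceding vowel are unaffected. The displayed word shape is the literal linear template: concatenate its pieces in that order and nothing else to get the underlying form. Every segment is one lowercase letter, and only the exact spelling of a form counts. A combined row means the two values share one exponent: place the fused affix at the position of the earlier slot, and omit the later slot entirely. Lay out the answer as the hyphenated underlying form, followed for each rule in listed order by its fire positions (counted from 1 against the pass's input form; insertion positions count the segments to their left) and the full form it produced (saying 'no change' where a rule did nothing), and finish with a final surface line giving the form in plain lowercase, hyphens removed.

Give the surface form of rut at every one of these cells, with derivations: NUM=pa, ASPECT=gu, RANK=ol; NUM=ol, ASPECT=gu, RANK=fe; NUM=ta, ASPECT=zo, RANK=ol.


cell NUM=pa, ASPECT=gu, RANK=ol:
underlying: rut-pu-is-pop
1. o -> e, u -> i / F C0 _: fires at position(s) 9: rutpuispep
2. f -> v, p -> b, s -> z, t -> d / V _ V: no change
3. p -> b, t -> d / _ Z: no change
surface: rutpuispep

cell NUM=ol, ASPECT=gu, RANK=fe:
underlying: rut-ifi-no-pop
1. o -> e, u -> i / F C0 _: fires at position(s) 8: rutifinepop
2. f -> v, p -> b, s -> z, t -> d / V _ V: fires at position(s) 3, 5, 9: rudivinebop
3. p -> b, t -> d / _ Z: no change
surface: rudivinebop

cell NUM=ta, ASPECT=zo, RANK=ol:
underlying: rut-nop-gaf
1. o -> e, u -> i / F C0 _: no change
2. f -> v, p -> b, s -> z, t -> d / V _ V: no change
3. p -> b, t -> d / _ Z: fires at position(s) 6: rutnobgaf
surface: rutnobgaf


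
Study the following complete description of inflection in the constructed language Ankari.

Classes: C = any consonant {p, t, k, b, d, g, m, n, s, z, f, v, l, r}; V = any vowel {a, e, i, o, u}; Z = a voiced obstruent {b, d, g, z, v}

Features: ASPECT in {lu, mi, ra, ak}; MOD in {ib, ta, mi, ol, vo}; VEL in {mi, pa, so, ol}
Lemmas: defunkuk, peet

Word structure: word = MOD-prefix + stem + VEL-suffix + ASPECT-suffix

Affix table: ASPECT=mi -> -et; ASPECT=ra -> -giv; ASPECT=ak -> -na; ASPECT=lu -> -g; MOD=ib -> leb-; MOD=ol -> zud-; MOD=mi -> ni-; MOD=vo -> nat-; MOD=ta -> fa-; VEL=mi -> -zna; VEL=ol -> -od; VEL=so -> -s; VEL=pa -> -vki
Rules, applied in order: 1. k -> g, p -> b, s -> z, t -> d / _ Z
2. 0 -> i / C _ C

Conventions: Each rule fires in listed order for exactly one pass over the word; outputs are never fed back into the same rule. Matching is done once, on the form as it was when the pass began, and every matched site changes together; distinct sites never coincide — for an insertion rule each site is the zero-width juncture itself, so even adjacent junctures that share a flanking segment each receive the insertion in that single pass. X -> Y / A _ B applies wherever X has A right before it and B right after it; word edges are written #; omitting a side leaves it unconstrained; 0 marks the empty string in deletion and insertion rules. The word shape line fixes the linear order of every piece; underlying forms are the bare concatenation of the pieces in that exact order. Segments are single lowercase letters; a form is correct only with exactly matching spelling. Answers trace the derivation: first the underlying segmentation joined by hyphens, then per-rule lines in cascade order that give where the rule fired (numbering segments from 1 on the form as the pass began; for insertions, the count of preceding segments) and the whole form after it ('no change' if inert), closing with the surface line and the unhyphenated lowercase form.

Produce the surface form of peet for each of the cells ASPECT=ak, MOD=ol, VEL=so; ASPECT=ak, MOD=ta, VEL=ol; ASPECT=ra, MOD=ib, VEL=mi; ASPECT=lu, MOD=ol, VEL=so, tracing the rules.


cell ASPECT=ak, MOD=ol, VEL=so:
underlying: zud-peet-s-na
1. k -> g, p -> b, s -> z, t -> d / _ Z: no change
2. 0 -> i / C _ C: inserts after position(s) 3, 7, 8: zudipeetisina
surface: zudipeetisina

cell ASPECT=ak, MOD=ta, VEL=ol:
underlying: fa-peet-od-na
1. k -> g, p -> b, s -> z, t -> d / _ Z: no change
2. 0 -> i / C _ C: inserts after position(s) 8: fapeetodina
surface: fapeetodina

cell ASPECT=ra, MOD=ib, VEL=mi:
underlying: leb-peet-zna-giv
1. k -> g, p -> b, s -> z, t -> d / _ Z: fires at position(s) 7: lebpeedznagiv
2. 0 -> i / C _ C: inserts after position(s) 3, 7, 8: lebipeedizinagiv
surface: lebipeedizinagiv

cell ASPECT=lu, MOD=ol, VEL=so:
underlying: zud-peet-s-g
1. k -> g, p -> b, s -> z, t -> d / _ Z: fires at position(s) 8: zudpeetzg
2. 0 -> i / C _ C: inserts after position(s) 3, 7, 8: zudipeetizig
surface: zudipeetizig


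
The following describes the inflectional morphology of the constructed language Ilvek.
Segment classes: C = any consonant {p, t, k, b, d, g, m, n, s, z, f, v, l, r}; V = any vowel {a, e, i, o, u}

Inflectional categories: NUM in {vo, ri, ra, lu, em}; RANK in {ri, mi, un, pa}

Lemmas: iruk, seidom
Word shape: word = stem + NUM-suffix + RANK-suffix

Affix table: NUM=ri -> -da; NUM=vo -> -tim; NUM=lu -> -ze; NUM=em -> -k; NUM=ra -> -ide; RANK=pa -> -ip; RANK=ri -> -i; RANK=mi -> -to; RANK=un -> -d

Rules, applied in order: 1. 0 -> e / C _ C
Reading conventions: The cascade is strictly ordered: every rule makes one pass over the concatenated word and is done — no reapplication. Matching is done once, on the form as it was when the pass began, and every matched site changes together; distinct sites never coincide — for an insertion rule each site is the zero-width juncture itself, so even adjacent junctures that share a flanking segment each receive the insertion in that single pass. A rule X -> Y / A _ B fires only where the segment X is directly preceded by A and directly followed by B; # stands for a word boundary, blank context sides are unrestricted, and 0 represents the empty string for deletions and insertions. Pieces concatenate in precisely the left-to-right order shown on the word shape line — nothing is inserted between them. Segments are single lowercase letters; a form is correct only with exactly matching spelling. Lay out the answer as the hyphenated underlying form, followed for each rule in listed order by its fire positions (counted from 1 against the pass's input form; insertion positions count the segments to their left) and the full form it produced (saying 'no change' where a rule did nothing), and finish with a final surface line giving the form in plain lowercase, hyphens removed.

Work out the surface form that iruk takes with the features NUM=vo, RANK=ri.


underlying: iruk-tim-i
1. 0 -> e / C _ C: inserts after position(s) 4: iruketimi
surface: iruketimi


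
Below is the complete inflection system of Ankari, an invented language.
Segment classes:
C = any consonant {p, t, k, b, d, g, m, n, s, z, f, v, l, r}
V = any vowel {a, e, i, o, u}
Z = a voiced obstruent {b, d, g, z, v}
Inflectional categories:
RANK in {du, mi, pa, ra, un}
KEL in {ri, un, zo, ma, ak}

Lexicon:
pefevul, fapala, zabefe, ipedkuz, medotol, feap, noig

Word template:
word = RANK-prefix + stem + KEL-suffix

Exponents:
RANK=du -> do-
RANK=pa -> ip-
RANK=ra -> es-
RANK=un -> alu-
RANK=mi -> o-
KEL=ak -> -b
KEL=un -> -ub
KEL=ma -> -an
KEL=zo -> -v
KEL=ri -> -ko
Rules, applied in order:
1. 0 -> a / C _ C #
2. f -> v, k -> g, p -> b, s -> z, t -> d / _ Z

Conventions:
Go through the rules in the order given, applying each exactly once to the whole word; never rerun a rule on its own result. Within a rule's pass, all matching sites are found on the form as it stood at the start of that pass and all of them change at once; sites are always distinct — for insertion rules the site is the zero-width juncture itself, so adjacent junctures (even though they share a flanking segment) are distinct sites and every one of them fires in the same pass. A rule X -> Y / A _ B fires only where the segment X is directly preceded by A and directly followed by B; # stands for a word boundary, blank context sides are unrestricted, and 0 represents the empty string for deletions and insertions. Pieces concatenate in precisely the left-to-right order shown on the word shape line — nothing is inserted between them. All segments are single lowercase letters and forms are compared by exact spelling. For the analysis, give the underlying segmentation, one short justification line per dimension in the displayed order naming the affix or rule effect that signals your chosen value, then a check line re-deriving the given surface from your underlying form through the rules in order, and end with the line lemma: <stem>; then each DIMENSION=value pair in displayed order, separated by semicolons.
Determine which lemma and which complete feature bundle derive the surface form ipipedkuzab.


underlying: ip-ipedkuz-b
RANK=pa - signalled by the affix ip-
KEL=ak - signalled by the affix -b
check: ipipedkuzb -> ipipedkuzab -> ipipedkuzab
lemma: ipedkuz; RANK=pa; KEL=ak


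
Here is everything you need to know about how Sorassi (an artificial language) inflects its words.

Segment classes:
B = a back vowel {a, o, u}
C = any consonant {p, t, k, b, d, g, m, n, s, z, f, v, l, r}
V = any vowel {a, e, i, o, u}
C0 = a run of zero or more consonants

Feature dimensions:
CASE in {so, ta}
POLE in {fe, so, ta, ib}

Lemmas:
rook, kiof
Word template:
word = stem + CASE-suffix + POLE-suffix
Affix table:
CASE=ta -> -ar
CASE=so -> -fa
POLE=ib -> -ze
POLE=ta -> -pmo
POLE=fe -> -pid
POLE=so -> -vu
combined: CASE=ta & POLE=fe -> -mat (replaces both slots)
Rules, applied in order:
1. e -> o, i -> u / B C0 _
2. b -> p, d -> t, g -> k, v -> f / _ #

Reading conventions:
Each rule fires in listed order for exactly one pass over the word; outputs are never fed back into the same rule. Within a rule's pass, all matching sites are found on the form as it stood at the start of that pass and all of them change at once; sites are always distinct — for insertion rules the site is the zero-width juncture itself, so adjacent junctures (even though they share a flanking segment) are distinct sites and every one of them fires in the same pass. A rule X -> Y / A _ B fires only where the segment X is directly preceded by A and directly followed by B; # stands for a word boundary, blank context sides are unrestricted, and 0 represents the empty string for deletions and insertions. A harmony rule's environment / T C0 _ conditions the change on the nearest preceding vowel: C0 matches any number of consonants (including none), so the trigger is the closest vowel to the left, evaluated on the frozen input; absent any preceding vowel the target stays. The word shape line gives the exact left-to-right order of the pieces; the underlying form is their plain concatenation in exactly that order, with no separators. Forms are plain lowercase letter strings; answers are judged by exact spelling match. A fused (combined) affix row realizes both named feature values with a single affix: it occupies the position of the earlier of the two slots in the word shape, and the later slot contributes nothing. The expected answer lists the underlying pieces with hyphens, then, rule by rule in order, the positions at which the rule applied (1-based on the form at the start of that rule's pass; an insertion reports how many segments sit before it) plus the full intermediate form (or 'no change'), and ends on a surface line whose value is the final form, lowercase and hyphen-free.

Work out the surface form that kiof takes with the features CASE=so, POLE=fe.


underlying: kiof-fa-pid
1. e -> o, i -> u / B C0 _: fires at position(s) 8: kioffapud
2. b -> p, d -> t, g -> k, v -> f / _ #: fires at position(s) 9: kioffaput
surface: kioffaput


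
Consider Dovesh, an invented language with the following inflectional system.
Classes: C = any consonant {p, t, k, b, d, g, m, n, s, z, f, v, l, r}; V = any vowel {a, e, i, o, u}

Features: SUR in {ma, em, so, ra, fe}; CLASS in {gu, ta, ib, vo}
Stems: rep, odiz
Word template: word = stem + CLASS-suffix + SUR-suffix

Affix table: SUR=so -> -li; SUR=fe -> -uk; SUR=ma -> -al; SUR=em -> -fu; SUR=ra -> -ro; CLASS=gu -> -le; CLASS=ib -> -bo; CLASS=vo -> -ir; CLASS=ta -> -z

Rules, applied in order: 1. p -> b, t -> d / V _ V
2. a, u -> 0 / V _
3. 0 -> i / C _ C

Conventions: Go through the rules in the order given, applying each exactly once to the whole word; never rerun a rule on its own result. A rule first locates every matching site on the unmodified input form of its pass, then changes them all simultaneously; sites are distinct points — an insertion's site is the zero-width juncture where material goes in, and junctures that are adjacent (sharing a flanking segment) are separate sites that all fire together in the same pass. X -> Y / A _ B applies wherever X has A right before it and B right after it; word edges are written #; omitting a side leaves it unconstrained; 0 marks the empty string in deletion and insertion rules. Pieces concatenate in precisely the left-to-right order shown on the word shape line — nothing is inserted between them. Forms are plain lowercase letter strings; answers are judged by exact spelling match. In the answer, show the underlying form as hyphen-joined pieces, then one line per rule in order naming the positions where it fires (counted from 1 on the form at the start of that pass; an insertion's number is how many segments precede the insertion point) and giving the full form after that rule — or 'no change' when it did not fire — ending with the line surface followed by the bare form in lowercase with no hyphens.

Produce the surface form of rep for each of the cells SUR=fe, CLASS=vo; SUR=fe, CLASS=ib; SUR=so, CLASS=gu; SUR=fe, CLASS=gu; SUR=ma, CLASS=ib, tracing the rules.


cell SUR=fe, CLASS=vo:
underlying: rep-ir-uk
1. p -> b, t -> d / V _ V: fires at position(s) 3: rebiruk
2. a, u -> 0 / V _: no change
3. 0 -> i / C _ C: no change
surface: rebiruk

cell SUR=fe, CLASS=ib:
underlying: rep-bo-uk
1. p -> b, t -> d / V _ V: no change
2. a, u -> 0 / V _: fires at position(s) 6: repbok
3. 0 -> i / C _ C: inserts after position(s) 3: repibok
surface: repibok

cell SUR=so, CLASS=gu:
underlying: rep-le-li
1. p -> b, t -> d / V _ V: no change
2. a, u -> 0 / V _: no change
3. 0 -> i / C _ C: inserts after position(s) 3: repileli
surface: repileli

cell SUR=fe, CLASS=gu:
underlying: rep-le-uk
1. p -> b, t -> d / V _ V: no change
2. a, u -> 0 / V _: fires at position(s) 6: replek
3. 0 -> i / C _ C: inserts after position(s) 3: repilek
surface: repilek

cell SUR=ma, CLASS=ib:
underlying: rep-bo-al
1. p -> b, t -> d / V _ V: no change
2. a, u -> 0 / V _: fires at position(s) 6: repbol
3. 0 -> i / C _ C: inserts after position(s) 3: repibol
surface: repibol
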